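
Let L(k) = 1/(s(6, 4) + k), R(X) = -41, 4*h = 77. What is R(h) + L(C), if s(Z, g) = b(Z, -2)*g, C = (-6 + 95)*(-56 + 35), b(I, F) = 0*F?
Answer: -76630/1869 ≈ -41.001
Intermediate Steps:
h = 77/4 (h = (¼)*77 = 77/4 ≈ 19.250)
b(I, F) = 0
C = -1869 (C = 89*(-21) = -1869)
s(Z, g) = 0 (s(Z, g) = 0*g = 0)
L(k) = 1/k (L(k) = 1/(0 + k) = 1/k)
R(h) + L(C) = -41 + 1/(-1869) = -41 - 1/1869 = -76630/1869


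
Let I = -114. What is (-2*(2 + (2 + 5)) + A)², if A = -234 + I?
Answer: 133956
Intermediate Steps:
A = -348 (A = -234 - 114 = -348)
(-2*(2 + (2 + 5)) + A)² = (-2*(2 + (2 + 5)) - 348)² = (-2*(2 + 7) - 348)² = (-2*9 - 348)² = (-18 - 348)² = (-366)² = 133956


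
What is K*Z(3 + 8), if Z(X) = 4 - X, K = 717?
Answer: -5019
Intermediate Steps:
K*Z(3 + 8) = 717*(4 - (3 + 8)) = 717*(4 - 1*11) = 717*(4 - 11) = 717*(-7) = -5019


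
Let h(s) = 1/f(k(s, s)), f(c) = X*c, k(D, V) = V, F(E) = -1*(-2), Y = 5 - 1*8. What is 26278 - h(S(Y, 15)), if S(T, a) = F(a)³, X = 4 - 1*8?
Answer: 840897/32 ≈ 26278.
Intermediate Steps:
Y = -3 (Y = 5 - 8 = -3)
X = -4 (X = 4 - 8 = -4)
F(E) = 2
f(c) = -4*c
S(T, a) = 8 (S(T, a) = 2³ = 8)
h(s) = -1/(4*s) (h(s) = 1/(-4*s) = -1/(4*s))
26278 - h(S(Y, 15)) = 26278 - (-1)/(4*8) = 26278 - 1*(-1/32) = 26278 + 1/32 = 840897/32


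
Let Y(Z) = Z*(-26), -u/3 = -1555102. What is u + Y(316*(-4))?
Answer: 4698170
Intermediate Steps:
u = 4665306 (u = -3*(-1555102) = 4665306)
Y(Z) = -26*Z
u + Y(316*(-4)) = 4665306 - 8216*(-4) = 4665306 - 26*(-1264) = 4665306 + 32864 = 4698170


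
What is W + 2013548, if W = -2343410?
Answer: -329862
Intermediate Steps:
W + 2013548 = -2343410 + 2013548 = -329862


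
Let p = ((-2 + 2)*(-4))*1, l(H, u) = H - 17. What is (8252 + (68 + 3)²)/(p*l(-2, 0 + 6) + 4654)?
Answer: 13293/4654 ≈ 2.8563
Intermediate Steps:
l(H, u) = -17 + H
p = 0 (p = (0*(-4))*1 = 0*1 = 0)
(8252 + (68 + 3)²)/(p*l(-2, 0 + 6) + 4654) = (8252 + (68 + 3)²)/(0*(-17 - 2) + 4654) = (8252 + 71²)/(0*(-19) + 4654) = (8252 + 5041)/(0 + 4654) = 13293/4654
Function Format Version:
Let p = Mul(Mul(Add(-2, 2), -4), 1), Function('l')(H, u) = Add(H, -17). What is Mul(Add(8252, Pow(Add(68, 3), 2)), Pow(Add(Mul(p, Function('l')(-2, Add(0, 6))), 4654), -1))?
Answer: Rational(13293, 4654) ≈ 2.8563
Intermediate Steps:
Function('l')(H, u) = Add(-17, H)
p = 0 (p = Mul(Mul(0, -4), 1) = Mul(0, 1) = 0)
Mul(Add(8252, Pow(Add(68, 3), 2)), Pow(Add(Mul(p, Function('l')(-2, Add(0, 6))), 4654), -1)) = Mul(Add(8252, Pow(Add(68, 3), 2)), Pow(Add(Mul(0, Add(-17, -2)), 4654), -1)) = Mul(Add(8252, Pow(71, 2)), Pow(Add(Mul(0, -19), 4654), -1)) = Mul(Add(8252, 5041), Pow(Add(0, 4654), -1)) = Mul(13293, Pow(4654, -1)) = Mul(13293, Rational(1, 4654)) = Rational(13293, 4654)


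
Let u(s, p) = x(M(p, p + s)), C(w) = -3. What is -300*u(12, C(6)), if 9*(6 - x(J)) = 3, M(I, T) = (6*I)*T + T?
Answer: -1700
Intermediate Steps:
M(I, T) = T + 6*I*T (M(I, T) = 6*I*T + T = T + 6*I*T)
x(J) = 17/3 (x(J) = 6 - 1/9*3 = 6 - 1/3 = 17/3)
u(s, p) = 17/3
-300*u(12, C(6)) = -300*17/3 = -1700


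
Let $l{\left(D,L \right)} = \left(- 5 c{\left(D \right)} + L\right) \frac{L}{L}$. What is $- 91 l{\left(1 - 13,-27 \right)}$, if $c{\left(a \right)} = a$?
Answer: $-3003$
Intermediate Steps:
$l{\left(D,L \right)} = L - 5 D$ ($l{\left(D,L \right)} = \left(- 5 D + L\right) \frac{L}{L} = \left(L - 5 D\right) 1 = L - 5 D$)
$- 91 l{\left(1 - 13,-27 \right)} = - 91 \left(-27 - 5 \left(1 - 13\right)\right) = - 91 \left(-27 - -60\right) = - 91 \left(-27 + 60\right) = \left(-91\right) 33 = -3003$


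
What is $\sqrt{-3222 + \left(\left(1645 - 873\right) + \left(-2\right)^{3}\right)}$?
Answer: $i \sqrt{2458} \approx 49.578 i$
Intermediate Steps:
$\sqrt{-3222 + \left(\left(1645 - 873\right) + \left(-2\right)^{3}\right)} = \sqrt{-3222 + \left(772 - 8\right)} = \sqrt{-3222 + 764} = \sqrt{-2458} = i \sqrt{2458}$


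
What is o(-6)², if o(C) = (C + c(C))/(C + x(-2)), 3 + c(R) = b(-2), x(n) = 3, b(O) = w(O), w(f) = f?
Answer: 121/9 ≈ 13.444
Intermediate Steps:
b(O) = O
c(R) = -5 (c(R) = -3 - 2 = -5)
o(C) = (-5 + C)/(3 + C) (o(C) = (C - 5)/(C + 3) = (-5 + C)/(3 + C))
o(-6)² = ((-5 - 6)/(3 - 6))² = (-11/(-3))² = (-⅓*(-11))² = (11/3)² = 121/9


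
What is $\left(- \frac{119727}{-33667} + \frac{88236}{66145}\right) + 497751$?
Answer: $\frac{1108454441028792}{2226903715} \approx 4.9776 \cdot 10^{5}$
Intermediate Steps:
$\left(- \frac{119727}{-33667} + \frac{88236}{66145}\right) + 497751 = \left(\left(-119727\right) \left(- \frac{1}{33667}\right) + 88236 \cdot \frac{1}{66145}\right) + 497751 = \left(\frac{119727}{33667} + \frac{88236}{66145}\right) + 497751 = \frac{10889983827}{2226903715} + 497751 = \frac{1108454441028792}{2226903715}$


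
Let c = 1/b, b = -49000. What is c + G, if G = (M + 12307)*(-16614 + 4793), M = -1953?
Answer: -5997337066001/49000 ≈ -1.2239e+8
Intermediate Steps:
G = -122394634 (G = (-1953 + 12307)*(-16614 + 4793) = 10354*(-11821) = -122394634)
c = -1/49000 (c = 1/(-49000) = -1/49000 ≈ -2.0408e-5)
c + G = -1/49000 - 122394634 = -5997337066001/49000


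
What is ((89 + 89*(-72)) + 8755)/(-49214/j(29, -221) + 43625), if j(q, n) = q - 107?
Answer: 47502/862991 ≈ 0.055043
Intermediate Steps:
j(q, n) = -107 + q
((89 + 89*(-72)) + 8755)/(-49214/j(29, -221) + 43625) = ((89 + 89*(-72)) + 8755)/(-49214/(-107 + 29) + 43625) = ((89 - 6408) + 8755)/(-49214/(-78) + 43625) = (-6319 + 8755)/(-49214*(-1/78) + 43625) = 2436/(24607/39 + 43625) = 2436/(1725982/39) = 2436*(39/1725982) = 47502/862991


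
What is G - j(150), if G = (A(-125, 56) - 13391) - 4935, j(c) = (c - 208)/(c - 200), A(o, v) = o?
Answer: -461304/25 ≈ -18452.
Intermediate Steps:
j(c) = (-208 + c)/(-200 + c)
G = -18451 (G = (-125 - 13391) - 4935 = -13516 - 4935 = -18451)
G - j(150) = -18451 - (-208 + 150)/(-200 + 150) = -18451 - (-58)/(-50) = -18451 - (-1)*(-58)/50 = -18451 - 1*29/25 = -18451 - 29/25 = -461304/25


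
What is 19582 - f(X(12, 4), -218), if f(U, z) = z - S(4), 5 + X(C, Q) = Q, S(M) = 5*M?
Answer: 19820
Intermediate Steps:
X(C, Q) = -5 + Q
f(U, z) = -20 + z (f(U, z) = z - 5*4 = z - 1*20 = z - 20 = -20 + z)
19582 - f(X(12, 4), -218) = 19582 - (-20 - 218) = 19582 - 1*(-238) = 19582 + 238 = 19820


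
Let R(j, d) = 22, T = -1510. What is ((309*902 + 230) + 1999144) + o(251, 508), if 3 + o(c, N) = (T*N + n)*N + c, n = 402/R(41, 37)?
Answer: -4261279192/11 ≈ -3.8739e+8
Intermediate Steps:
n = 201/11 (n = 402/22 = 402*(1/22) = 201/11 ≈ 18.273)
o(c, N) = -3 + c + N*(201/11 - 1510*N) (o(c, N) = -3 + ((-1510*N + 201/11)*N + c) = -3 + ((201/11 - 1510*N)*N + c) = -3 + (N*(201/11 - 1510*N) + c) = -3 + (c + N*(201/11 - 1510*N)) = -3 + c + N*(201/11 - 1510*N))
((309*902 + 230) + 1999144) + o(251, 508) = ((309*902 + 230) + 1999144) + (-3 + 251 - 1510*508² + (201/11)*508) = ((278718 + 230) + 1999144) + (-3 + 251 - 1510*258064 + 102108/11) = (278948 + 1999144) + (-3 + 251 - 389676640 + 102108/11) = 2278092 - 4286338204/11 = -4261279192/11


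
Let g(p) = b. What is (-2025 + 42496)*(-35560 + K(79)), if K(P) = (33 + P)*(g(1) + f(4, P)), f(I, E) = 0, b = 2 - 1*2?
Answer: -1439148760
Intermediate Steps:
b = 0 (b = 2 - 2 = 0)
g(p) = 0
K(P) = 0 (K(P) = (33 + P)*(0 + 0) = (33 + P)*0 = 0)
(-2025 + 42496)*(-35560 + K(79)) = (-2025 + 42496)*(-35560 + 0) = 40471*(-35560) = -1439148760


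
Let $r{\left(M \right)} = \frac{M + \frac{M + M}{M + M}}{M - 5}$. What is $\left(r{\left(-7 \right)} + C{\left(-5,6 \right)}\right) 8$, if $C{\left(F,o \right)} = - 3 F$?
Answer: $124$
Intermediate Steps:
$r{\left(M \right)} = \frac{1 + M}{-5 + M}$ ($r{\left(M \right)} = \frac{M + \frac{2 M}{2 M}}{-5 + M} = \frac{M + 2 M \frac{1}{2 M}}{-5 + M} = \frac{M + 1}{-5 + M} = \frac{1 + M}{-5 + M}$)
$\left(r{\left(-7 \right)} + C{\left(-5,6 \right)}\right) 8 = \left(\frac{1 - 7}{-5 - 7} - -15\right) 8 = \left(\frac{1}{-12} \left(-6\right) + 15\right) 8 = \left(\left(- \frac{1}{12}\right) \left(-6\right) + 15\right) 8 = \left(\frac{1}{2} + 15\right) 8 = \frac{31}{2} \cdot 8 = 124$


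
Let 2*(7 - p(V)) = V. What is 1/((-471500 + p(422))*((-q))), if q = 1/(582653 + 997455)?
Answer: 395027/117926 ≈ 3.3498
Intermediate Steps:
p(V) = 7 - V/2
q = 1/1580108 ≈ 6.3287e-7
1/((-471500 + p(422))*((-q))) = 1/((-471500 + (7 - ½*422))*((-1*1/1580108))) = 1/((-471500 + (7 - 211))*(-1/1580108)) = -1580108/(-471500 - 204) = -1580108/(-471704) = -1/471704*(-1580108) = 395027/117926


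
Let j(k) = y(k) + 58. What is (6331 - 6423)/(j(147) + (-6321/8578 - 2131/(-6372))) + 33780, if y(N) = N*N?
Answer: 20002400580093684/592137450989 ≈ 33780.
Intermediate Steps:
y(N) = N**2
j(k) = 58 + k**2 (j(k) = k**2 + 58 = 58 + k**2)
(6331 - 6423)/(j(147) + (-6321/8578 - 2131/(-6372))) + 33780 = (6331 - 6423)/((58 + 147**2) + (-6321/8578 - 2131/(-6372))) + 33780 = -92/((58 + 21609) + (-6321*1/8578 - 2131*(-1/6372))) + 33780 = -92/(21667 + (-6321/8578 + 2131/6372)) + 33780 = -92/(21667 - 10998847/27329508) + 33780 = -92/592137450989/27329508 + 33780 = -92*27329508/592137450989 + 33780 = -2514314736/592137450989 + 33780 = 20002400580093684/592137450989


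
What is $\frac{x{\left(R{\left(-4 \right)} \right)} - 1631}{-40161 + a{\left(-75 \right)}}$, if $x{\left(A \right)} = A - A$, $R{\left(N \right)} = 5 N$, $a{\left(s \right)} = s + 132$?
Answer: $\frac{1631}{40104} \approx 0.040669$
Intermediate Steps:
$a{\left(s \right)} = 132 + s$
$x{\left(A \right)} = 0$
$\frac{x{\left(R{\left(-4 \right)} \right)} - 1631}{-40161 + a{\left(-75 \right)}} = \frac{0 - 1631}{-40161 + \left(132 - 75\right)} = - \frac{1631}{-40161 + 57} = - \frac{1631}{-40104} = \left(-1631\right) \left(- \frac{1}{40104}\right) = \frac{1631}{40104}$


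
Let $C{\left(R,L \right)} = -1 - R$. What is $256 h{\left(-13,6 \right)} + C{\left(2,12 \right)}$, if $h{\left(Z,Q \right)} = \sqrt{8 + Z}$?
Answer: $-3 + 256 i \sqrt{5} \approx -3.0 + 572.43 i$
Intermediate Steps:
$256 h{\left(-13,6 \right)} + C{\left(2,12 \right)} = 256 \sqrt{8 - 13} - 3 = 256 \sqrt{-5} - 3 = 256 i \sqrt{5} - 3 = -3 + 256 i \sqrt{5}$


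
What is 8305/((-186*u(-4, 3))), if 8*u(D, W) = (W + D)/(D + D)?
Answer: -265760/93 ≈ -2857.6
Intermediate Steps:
u(D, W) = (D + W)/(16*D) (u(D, W) = ((W + D)/(D + D))/8 = ((D + W)/((2*D)))/8 = ((D + W)*(1/(2*D)))/8 = ((D + W)/(2*D))/8 = (D + W)/(16*D))
8305/((-186*u(-4, 3))) = 8305/((-93*(-4 + 3)/(8*(-4)))) = 8305/((-93*(-1)*(-1)/(8*4))) = 8305/((-186*1/64)) = 8305/(-93/32) = 8305*(-32/93) = -265760/93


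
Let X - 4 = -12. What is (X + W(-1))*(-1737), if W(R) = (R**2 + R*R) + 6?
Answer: 0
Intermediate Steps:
X = -8 (X = 4 - 12 = -8)
W(R) = 6 + 2*R**2 (W(R) = (R**2 + R**2) + 6 = 2*R**2 + 6 = 6 + 2*R**2)
(X + W(-1))*(-1737) = (-8 + (6 + 2*(-1)**2))*(-1737) = (-8 + (6 + 2*1))*(-1737) = (-8 + (6 + 2))*(-1737) = (-8 + 8)*(-1737) = 0*(-1737) = 0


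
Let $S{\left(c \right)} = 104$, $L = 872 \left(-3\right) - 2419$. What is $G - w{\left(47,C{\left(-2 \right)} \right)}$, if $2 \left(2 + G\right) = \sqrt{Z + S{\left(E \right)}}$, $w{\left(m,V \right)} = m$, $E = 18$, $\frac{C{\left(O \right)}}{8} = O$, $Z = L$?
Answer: $-49 + \frac{i \sqrt{4931}}{2} \approx -49.0 + 35.111 i$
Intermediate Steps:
$L = -5035$ ($L = -2616 - 2419 = -5035$)
$Z = -5035$
$C{\left(O \right)} = 8 O$
$G = -2 + \frac{i \sqrt{4931}}{2}$ ($G = -2 + \frac{\sqrt{-5035 + 104}}{2} = -2 + \frac{\sqrt{-4931}}{2} = -2 + \frac{i \sqrt{4931}}{2} \approx -2.0 + 35.111 i$)
$G - w{\left(47,C{\left(-2 \right)} \right)} = \left(-2 + \frac{i \sqrt{4931}}{2}\right) - 47 = -49 + \frac{i \sqrt{4931}}{2}$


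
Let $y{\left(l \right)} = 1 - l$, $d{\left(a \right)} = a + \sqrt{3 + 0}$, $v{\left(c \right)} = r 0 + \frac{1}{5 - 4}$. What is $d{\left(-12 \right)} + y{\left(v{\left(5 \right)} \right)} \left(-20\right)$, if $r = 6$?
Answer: $-12 + \sqrt{3} \approx -10.268$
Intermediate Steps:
$v{\left(c \right)} = 1$ ($v{\left(c \right)} = 6 \cdot 0 + \frac{1}{5 - 4} = 0 + 1^{-1} = 0 + 1 = 1$)
$d{\left(a \right)} = a + \sqrt{3}$
$d{\left(-12 \right)} + y{\left(v{\left(5 \right)} \right)} \left(-20\right) = \left(-12 + \sqrt{3}\right) + \left(1 - 1\right) \left(-20\right) = \left(-12 + \sqrt{3}\right) + 0 \left(-20\right) = \left(-12 + \sqrt{3}\right) + 0 = -12 + \sqrt{3}$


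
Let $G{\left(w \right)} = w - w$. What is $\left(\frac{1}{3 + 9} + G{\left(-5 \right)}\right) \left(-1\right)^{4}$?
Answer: $\frac{1}{12} \approx 0.083333$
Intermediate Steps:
$G{\left(w \right)} = 0$
$\left(\frac{1}{3 + 9} + G{\left(-5 \right)}\right) \left(-1\right)^{4} = \left(\frac{1}{3 + 9} + 0\right) \left(-1\right)^{4} = \left(\frac{1}{12} + 0\right) 1 = \frac{1}{12} \cdot 1 = \frac{1}{12}$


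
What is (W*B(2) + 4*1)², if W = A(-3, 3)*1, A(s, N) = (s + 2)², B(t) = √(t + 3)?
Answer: (4 + √5)² ≈ 38.889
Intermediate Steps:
B(t) = √(3 + t)
A(s, N) = (2 + s)²
W = 1 (W = (2 - 3)²*1 = (-1)²*1 = 1*1 = 1)
(W*B(2) + 4*1)² = (1*√(3 + 2) + 4*1)² = (1*√5 + 4)² = (√5 + 4)² = (4 + √5)²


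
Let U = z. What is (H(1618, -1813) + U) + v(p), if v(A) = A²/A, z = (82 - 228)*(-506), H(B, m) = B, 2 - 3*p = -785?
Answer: 227269/3 ≈ 75756.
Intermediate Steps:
p = 787/3 (p = ⅔ - ⅓*(-785) = ⅔ + 785/3 = 787/3 ≈ 262.33)
z = 73876 (z = -146*(-506) = 73876)
U = 73876
v(A) = A
(H(1618, -1813) + U) + v(p) = (1618 + 73876) + 787/3 = 75494 + 787/3 = 227269/3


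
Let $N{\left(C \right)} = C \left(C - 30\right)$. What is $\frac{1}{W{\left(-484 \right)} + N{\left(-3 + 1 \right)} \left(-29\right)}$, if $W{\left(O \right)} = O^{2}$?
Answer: $\frac{1}{232400} \approx 4.3029 \cdot 10^{-6}$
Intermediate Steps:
$N{\left(C \right)} = C \left(-30 + C\right)$
$\frac{1}{W{\left(-484 \right)} + N{\left(-3 + 1 \right)} \left(-29\right)} = \frac{1}{\left(-484\right)^{2} + \left(-3 + 1\right) \left(-30 + \left(-3 + 1\right)\right) \left(-29\right)} = \frac{1}{234256 + - 2 \left(-30 - 2\right) \left(-29\right)} = \frac{1}{234256 + \left(-2\right) \left(-32\right) \left(-29\right)} = \frac{1}{234256 + 64 \left(-29\right)} = \frac{1}{234256 - 1856} = \frac{1}{232400}$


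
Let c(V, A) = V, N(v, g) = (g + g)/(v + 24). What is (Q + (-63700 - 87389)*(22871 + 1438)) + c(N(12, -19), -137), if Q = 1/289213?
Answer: -19120104257165863/5205834 ≈ -3.6728e+9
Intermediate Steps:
N(v, g) = 2*g/(24 + v) (N(v, g) = (2*g)/(24 + v) = 2*g/(24 + v))
Q = 1/289213 ≈ 3.4577e-6
(Q + (-63700 - 87389)*(22871 + 1438)) + c(N(12, -19), -137) = (1/289213 + (-63700 - 87389)*(22871 + 1438)) + 2*(-19)/(24 + 12) = (1/289213 - 151089*24309) + 2*(-19)/36 = (1/289213 - 3672822501) + 2*(-19)*(1/36) = -1062228013981712/289213 - 19/18 = -19120104257165863/5205834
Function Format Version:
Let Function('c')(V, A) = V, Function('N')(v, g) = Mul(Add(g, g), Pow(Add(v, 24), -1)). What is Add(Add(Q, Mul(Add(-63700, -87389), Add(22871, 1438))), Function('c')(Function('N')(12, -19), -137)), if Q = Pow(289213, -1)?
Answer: Rational(-19120104257165863, 5205834) ≈ -3.6728e+9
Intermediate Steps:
Function('N')(v, g) = Mul(2, g, Pow(Add(24, v), -1)) (Function('N')(v, g) = Mul(Mul(2, g), Pow(Add(24, v), -1)) = Mul(2, g, Pow(Add(24, v), -1)))
Q = Rational(1, 289213) ≈ 3.4577e-6
Add(Add(Q, Mul(Add(-63700, -87389), Add(22871, 1438))), Function('c')(Function('N')(12, -19), -137)) = Add(Add(Rational(1, 289213), Mul(Add(-63700, -87389), Add(22871, 1438))), Mul(2, -19, Pow(Add(24, 12), -1))) = Add(Add(Rational(1, 289213), Mul(-151089, 24309)), Mul(2, -19, Pow(36, -1))) = Add(Add(Rational(1, 289213), -3672822501), Mul(2, -19, Rational(1, 36))) = Add(Rational(-1062228013981712, 289213), Rational(-19, 18)) = Rational(-19120104257165863, 5205834)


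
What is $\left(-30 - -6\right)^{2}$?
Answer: $576$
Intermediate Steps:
$\left(-30 - -6\right)^{2} = \left(-30 + 6\right)^{2} = \left(-24\right)^{2} = 576$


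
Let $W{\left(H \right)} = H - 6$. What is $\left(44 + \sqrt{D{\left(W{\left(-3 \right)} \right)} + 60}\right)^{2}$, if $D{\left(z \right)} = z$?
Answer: $\left(44 + \sqrt{51}\right)^{2} \approx 2615.4$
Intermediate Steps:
$W{\left(H \right)} = -6 + H$ ($W{\left(H \right)} = H - 6 = -6 + H$)
$\left(44 + \sqrt{D{\left(W{\left(-3 \right)} \right)} + 60}\right)^{2} = \left(44 + \sqrt{\left(-6 - 3\right) + 60}\right)^{2} = \left(44 + \sqrt{-9 + 60}\right)^{2} = \left(44 + \sqrt{51}\right)^{2}$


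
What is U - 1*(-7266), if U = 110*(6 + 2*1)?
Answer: 8146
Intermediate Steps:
U = 880 (U = 110*(6 + 2) = 110*8 = 880)
U - 1*(-7266) = 880 - 1*(-7266) = 880 + 7266 = 8146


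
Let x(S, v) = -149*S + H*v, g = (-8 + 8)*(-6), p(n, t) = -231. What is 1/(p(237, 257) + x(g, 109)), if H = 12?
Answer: 1/1077 ≈ 0.00092851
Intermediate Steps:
g = 0 (g = 0*(-6) = 0)
x(S, v) = -149*S + 12*v
1/(p(237, 257) + x(g, 109)) = 1/(-231 + (-149*0 + 12*109)) = 1/(-231 + (0 + 1308)) = 1/(-231 + 1308) = 1/1077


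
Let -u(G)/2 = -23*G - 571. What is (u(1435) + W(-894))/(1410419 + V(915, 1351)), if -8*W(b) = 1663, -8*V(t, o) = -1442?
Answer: 535553/11284794 ≈ 0.047458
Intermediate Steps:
V(t, o) = 721/4 (V(t, o) = -1/8*(-1442) = 721/4)
W(b) = -1663/8 (W(b) = -1/8*1663 = -1663/8)
u(G) = 1142 + 46*G (u(G) = -2*(-23*G - 571) = -2*(-571 - 23*G) = 1142 + 46*G)
(u(1435) + W(-894))/(1410419 + V(915, 1351)) = ((1142 + 46*1435) - 1663/8)/(1410419 + 721/4) = ((1142 + 66010) - 1663/8)/(5642397/4) = (67152 - 1663/8)*(4/5642397) = (535553/8)*(4/5642397) = 535553/11284794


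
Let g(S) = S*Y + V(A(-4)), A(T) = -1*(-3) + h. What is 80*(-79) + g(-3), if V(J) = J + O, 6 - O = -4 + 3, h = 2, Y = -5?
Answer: -6293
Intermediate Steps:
O = 7 (O = 6 - (-4 + 3) = 6 - 1*(-1) = 6 + 1 = 7)
A(T) = 5 (A(T) = -1*(-3) + 2 = 3 + 2 = 5)
V(J) = 7 + J (V(J) = J + 7 = 7 + J)
g(S) = 12 - 5*S (g(S) = S*(-5) + (7 + 5) = -5*S + 12 = 12 - 5*S)
80*(-79) + g(-3) = 80*(-79) + (12 - 5*(-3)) = -6320 + (12 + 15) = -6320 + 27 = -6293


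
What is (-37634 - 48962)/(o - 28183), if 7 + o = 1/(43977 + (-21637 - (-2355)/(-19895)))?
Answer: 7697552125844/2505820061931 ≈ 3.0719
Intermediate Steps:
o = -622228744/88890389 (o = -7 + 1/(43977 + (-21637 - (-2355)/(-19895))) = -7 + 1/(43977 + (-21637 - (-2355)*(-1)/19895)) = -7 + 1/(43977 + (-21637 - 1*471/3979)) = -7 + 1/(43977 + (-21637 - 471/3979)) = -7 + 1/(43977 - 86094094/3979) = -7 + 1/(88890389/3979) = -7 + 3979/88890389 = -622228744/88890389 ≈ -7.0000)
(-37634 - 48962)/(o - 28183) = (-37634 - 48962)/(-622228744/88890389 - 28183) = -86596/(-2505820061931/88890389) = -86596*(-88890389/2505820061931) = 7697552125844/2505820061931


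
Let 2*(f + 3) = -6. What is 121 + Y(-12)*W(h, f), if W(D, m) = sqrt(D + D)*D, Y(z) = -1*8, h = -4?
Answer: 121 + 64*I*sqrt(2) ≈ 121.0 + 90.51*I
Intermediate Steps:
f = -6 (f = -3 + (1/2)*(-6) = -3 - 3 = -6)
Y(z) = -8
W(D, m) = sqrt(2)*D**(3/2) (W(D, m) = sqrt(2*D)*D = (sqrt(2)*sqrt(D))*D = sqrt(2)*D**(3/2))
121 + Y(-12)*W(h, f) = 121 - 8*sqrt(2)*(-4)**(3/2) = 121 - 8*sqrt(2)*(-8*I) = 121 - (-64)*I*sqrt(2) = 121 + 64*I*sqrt(2)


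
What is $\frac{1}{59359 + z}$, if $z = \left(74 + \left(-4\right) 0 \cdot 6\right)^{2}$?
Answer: $\frac{1}{64835} \approx 1.5424 \cdot 10^{-5}$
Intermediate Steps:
$z = 5476$ ($z = \left(74 + 0 \cdot 6\right)^{2} = \left(74 + 0\right)^{2} = 74^{2} = 5476$)
$\frac{1}{59359 + z} = \frac{1}{59359 + 5476} = \frac{1}{64835}$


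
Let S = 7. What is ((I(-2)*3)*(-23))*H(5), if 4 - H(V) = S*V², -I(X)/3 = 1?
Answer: -35397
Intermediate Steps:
I(X) = -3 (I(X) = -3*1 = -3)
H(V) = 4 - 7*V²
((I(-2)*3)*(-23))*H(5) = (-3*3*(-23))*(4 - 7*5²) = (-9*(-23))*(4 - 7*25) = 207*(4 - 175) = 207*(-171) = -35397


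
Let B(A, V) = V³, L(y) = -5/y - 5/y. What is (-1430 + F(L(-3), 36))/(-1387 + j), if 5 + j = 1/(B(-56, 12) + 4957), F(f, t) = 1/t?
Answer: 344137115/334998684 ≈ 1.0273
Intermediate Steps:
L(y) = -10/y
j = -33424/6685 (j = -5 + 1/(12³ + 4957) = -5 + 1/(1728 + 4957) = -5 + 1/6685 = -33424/6685 ≈ -4.9998)
(-1430 + F(L(-3), 36))/(-1387 + j) = (-1430 + 1/36)/(-1387 - 33424/6685) = (-1430 + 1/36)/(-9305519/6685) = -51479/36*(-6685/9305519) = 344137115/334998684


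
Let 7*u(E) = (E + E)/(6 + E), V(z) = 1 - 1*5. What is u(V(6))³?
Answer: -64/343 ≈ -0.18659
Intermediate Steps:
V(z) = -4 (V(z) = 1 - 5 = -4)
u(E) = 2*E/(7*(6 + E)) (u(E) = ((E + E)/(6 + E))/7 = ((2*E)/(6 + E))/7 = (2*E/(6 + E))/7 = 2*E/(7*(6 + E)))
u(V(6))³ = ((2/7)*(-4)/(6 - 4))³ = ((2/7)*(-4)/2)³ = ((2/7)*(-4)*(½))³ = (-4/7)³ = -64/343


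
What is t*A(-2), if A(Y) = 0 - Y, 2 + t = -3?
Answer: -10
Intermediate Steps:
t = -5 (t = -2 - 3 = -5)
A(Y) = -Y
t*A(-2) = -(-5)*(-2) = -5*2 = -10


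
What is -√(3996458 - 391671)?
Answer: -√3604787 ≈ -1898.6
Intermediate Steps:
-√(3996458 - 391671) = -√3604787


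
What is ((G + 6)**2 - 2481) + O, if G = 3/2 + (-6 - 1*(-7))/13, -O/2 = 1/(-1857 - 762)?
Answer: -4290829441/1770444 ≈ -2423.6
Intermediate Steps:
O = 2/2619 (O = -2/(-1857 - 762) = -2/(-2619) = -2*(-1/2619) = 2/2619 ≈ 0.00076365)
G = 41/26 (G = 3*(1/2) + (-6 + 7)*(1/13) = 3/2 + 1*(1/13) = 3/2 + 1/13 = 41/26 ≈ 1.5769)
((G + 6)**2 - 2481) + O = ((41/26 + 6)**2 - 2481) + 2/2619 = ((197/26)**2 - 2481) + 2/2619 = (38809/676 - 2481) + 2/2619 = -1638347/676 + 2/2619 = -4290829441/1770444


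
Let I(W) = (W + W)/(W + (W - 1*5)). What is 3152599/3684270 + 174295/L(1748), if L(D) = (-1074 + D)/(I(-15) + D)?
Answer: 3930606605478691/8691192930 ≈ 4.5225e+5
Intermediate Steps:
I(W) = 2*W/(-5 + 2*W) (I(W) = (2*W)/(W + (W - 5)) = (2*W)/(W + (-5 + W)) = (2*W)/(-5 + 2*W) = 2*W/(-5 + 2*W))
L(D) = (-1074 + D)/(6/7 + D) (L(D) = (-1074 + D)/(2*(-15)/(-5 + 2*(-15)) + D) = (-1074 + D)/(2*(-15)/(-5 - 30) + D) = (-1074 + D)/(2*(-15)/(-35) + D) = (-1074 + D)/(2*(-15)*(-1/35) + D) = (-1074 + D)/(6/7 + D))
3152599/3684270 + 174295/L(1748) = 3152599/3684270 + 174295/((7*(-1074 + 1748)/(6 + 7*1748))) = 3152599*(1/3684270) + 174295/((7*674/(6 + 12236))) = 3152599/3684270 + 174295/((7*674/12242)) = 3152599/3684270 + 174295/((7*(1/12242)*674)) = 3152599/3684270 + 174295/(2359/6121) = 3152599/3684270 + 174295*(6121/2359) = 3152599/3684270 + 1066859695/2359 = 3930606605478691/8691192930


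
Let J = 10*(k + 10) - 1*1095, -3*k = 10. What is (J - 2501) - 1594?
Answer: -15370/3 ≈ -5123.3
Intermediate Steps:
k = -10/3 (k = -1/3*10 = -10/3 ≈ -3.3333)
J = -3085/3 (J = 10*(-10/3 + 10) - 1*1095 = 10*(20/3) - 1095 = 200/3 - 1095 = -3085/3 ≈ -1028.3)
(J - 2501) - 1594 = (-3085/3 - 2501) - 1594 = -10588/3 - 1594 = -15370/3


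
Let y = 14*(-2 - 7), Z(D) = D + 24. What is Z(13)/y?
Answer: -37/126 ≈ -0.29365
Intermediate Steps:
Z(D) = 24 + D
y = -126 (y = 14*(-9) = -126)
Z(13)/y = (24 + 13)/(-126) = 37*(-1/126) = -37/126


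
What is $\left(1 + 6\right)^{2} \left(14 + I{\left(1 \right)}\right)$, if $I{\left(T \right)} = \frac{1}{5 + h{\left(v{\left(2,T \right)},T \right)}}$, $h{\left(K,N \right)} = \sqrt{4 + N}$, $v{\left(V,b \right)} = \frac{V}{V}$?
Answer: $\frac{2793}{4} - \frac{49 \sqrt{5}}{20} \approx 692.77$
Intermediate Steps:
$v{\left(V,b \right)} = 1$
$I{\left(T \right)} = \frac{1}{5 + \sqrt{4 + T}}$
$\left(1 + 6\right)^{2} \left(14 + I{\left(1 \right)}\right) = \left(1 + 6\right)^{2} \left(14 + \frac{1}{5 + \sqrt{4 + 1}}\right) = 7^{2} \left(14 + \frac{1}{5 + \sqrt{5}}\right) = 49 \left(14 + \frac{1}{5 + \sqrt{5}}\right) = 686 + \frac{49}{5 + \sqrt{5}}$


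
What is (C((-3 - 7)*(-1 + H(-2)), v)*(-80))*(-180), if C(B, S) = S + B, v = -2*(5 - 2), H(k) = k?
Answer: 345600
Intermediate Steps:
v = -6 (v = -2*3 = -6)
C(B, S) = B + S
(C((-3 - 7)*(-1 + H(-2)), v)*(-80))*(-180) = (((-3 - 7)*(-1 - 2) - 6)*(-80))*(-180) = ((-10*(-3) - 6)*(-80))*(-180) = ((30 - 6)*(-80))*(-180) = (24*(-80))*(-180) = -1920*(-180) = 345600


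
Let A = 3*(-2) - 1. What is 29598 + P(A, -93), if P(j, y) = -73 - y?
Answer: 29618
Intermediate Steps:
A = -7 (A = -6 - 1 = -7)
29598 + P(A, -93) = 29598 + (-73 - 1*(-93)) = 29598 + (-73 + 93) = 29598 + 20 = 29618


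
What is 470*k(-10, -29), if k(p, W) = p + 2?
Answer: -3760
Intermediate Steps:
k(p, W) = 2 + p
470*k(-10, -29) = 470*(2 - 10) = 470*(-8) = -3760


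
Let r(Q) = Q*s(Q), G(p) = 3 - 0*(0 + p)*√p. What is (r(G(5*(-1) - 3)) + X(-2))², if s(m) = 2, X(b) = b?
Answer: 16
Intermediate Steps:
G(p) = 3 (G(p) = 3 - 0*p*√p = 3 - 0*√p = 3 - 1*0 = 3 + 0 = 3)
r(Q) = 2*Q (r(Q) = Q*2 = 2*Q)
(r(G(5*(-1) - 3)) + X(-2))² = (2*3 - 2)² = (6 - 2)² = 4² = 16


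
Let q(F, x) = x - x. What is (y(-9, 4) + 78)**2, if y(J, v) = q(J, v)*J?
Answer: 6084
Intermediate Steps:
q(F, x) = 0
y(J, v) = 0 (y(J, v) = 0*J = 0)
(y(-9, 4) + 78)**2 = (0 + 78)**2 = 78**2 = 6084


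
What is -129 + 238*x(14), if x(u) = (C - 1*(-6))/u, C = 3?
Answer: 24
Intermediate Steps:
x(u) = 9/u (x(u) = (3 - 1*(-6))/u = (3 + 6)/u = 9/u)
-129 + 238*x(14) = -129 + 238*(9/14) = -129 + 153 = 24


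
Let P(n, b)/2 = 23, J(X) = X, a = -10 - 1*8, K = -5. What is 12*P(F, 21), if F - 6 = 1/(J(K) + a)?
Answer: 552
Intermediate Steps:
a = -18 (a = -10 - 8 = -18)
F = 137/23 (F = 6 + 1/(-5 - 18) = 6 + 1/(-23) = 6 - 1/23 = 137/23 ≈ 5.9565)
P(n, b) = 46 (P(n, b) = 2*23 = 46)
12*P(F, 21) = 12*46 = 552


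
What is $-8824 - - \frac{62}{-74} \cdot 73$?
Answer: $- \frac{328751}{37} \approx -8885.2$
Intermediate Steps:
$-8824 - - \frac{62}{-74} \cdot 73 = -8824 - \left(-62\right) \left(- \frac{1}{74}\right) 73 = -8824 - \frac{31}{37} \cdot 73 = -8824 - \frac{2263}{37} = - \frac{328751}{37}$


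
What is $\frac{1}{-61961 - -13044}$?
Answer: $- \frac{1}{48917} \approx -2.0443 \cdot 10^{-5}$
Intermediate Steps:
$\frac{1}{-61961 - -13044} = \frac{1}{-61961 + 13044} = \frac{1}{-48917} = - \frac{1}{48917}$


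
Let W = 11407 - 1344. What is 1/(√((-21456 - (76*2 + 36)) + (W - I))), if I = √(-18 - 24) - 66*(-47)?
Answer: (-14683 - I*√42)^(-½) ≈ 1.8e-6 + 0.0082526*I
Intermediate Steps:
W = 10063
I = 3102 + I*√42 (I = √(-42) + 3102 = I*√42 + 3102 = 3102 + I*√42 ≈ 3102.0 + 6.4807*I)
1/(√((-21456 - (76*2 + 36)) + (W - I))) = 1/(√((-21456 - (76*2 + 36)) + (10063 - (3102 + I*√42)))) = 1/(√((-21456 - (152 + 36)) + (10063 + (-3102 - I*√42)))) = 1/(√((-21456 - 1*188) + (6961 - I*√42))) = 1/(√((-21456 - 188) + (6961 - I*√42))) = 1/(√(-21644 + (6961 - I*√42))) = 1/(√(-14683 - I*√42)) = (-14683 - I*√42)^(-½)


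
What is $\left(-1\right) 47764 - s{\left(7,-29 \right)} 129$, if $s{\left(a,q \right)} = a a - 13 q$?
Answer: $-102718$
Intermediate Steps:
$s{\left(a,q \right)} = a^{2} - 13 q$
$\left(-1\right) 47764 - s{\left(7,-29 \right)} 129 = \left(-1\right) 47764 - \left(7^{2} - -377\right) 129 = -47764 - \left(49 + 377\right) 129 = -47764 - 426 \cdot 129 = -47764 - 54954 = -102718$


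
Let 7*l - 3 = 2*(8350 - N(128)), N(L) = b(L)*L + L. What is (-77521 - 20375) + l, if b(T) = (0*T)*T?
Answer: -668825/7 ≈ -95546.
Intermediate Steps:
b(T) = 0 (b(T) = 0*T = 0)
N(L) = L (N(L) = 0*L + L = 0 + L = L)
l = 16447/7 (l = 3/7 + (2*(8350 - 1*128))/7 = 3/7 + (2*(8350 - 128))/7 = 3/7 + (2*8222)/7 = 3/7 + (⅐)*16444 = 3/7 + 16444/7 = 16447/7 ≈ 2349.6)
(-77521 - 20375) + l = (-77521 - 20375) + 16447/7 = -97896 + 16447/7 = -668825/7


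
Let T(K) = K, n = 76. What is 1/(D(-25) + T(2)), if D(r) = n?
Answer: 1/78 ≈ 0.012821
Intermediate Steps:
D(r) = 76
1/(D(-25) + T(2)) = 1/(76 + 2) = 1/78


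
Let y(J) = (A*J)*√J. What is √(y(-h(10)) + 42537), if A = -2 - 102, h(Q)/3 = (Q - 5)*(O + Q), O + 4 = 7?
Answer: √(42537 + 20280*I*√195) ≈ 405.53 + 349.17*I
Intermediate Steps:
O = 3 (O = -4 + 7 = 3)
h(Q) = 3*(-5 + Q)*(3 + Q) (h(Q) = 3*((Q - 5)*(3 + Q)) = 3*((-5 + Q)*(3 + Q)) = 3*(-5 + Q)*(3 + Q))
A = -104
y(J) = -104*J^(3/2) (y(J) = (-104*J)*√J = -104*J^(3/2))
√(y(-h(10)) + 42537) = √(-104*(-I*(-45 - 6*10 + 3*10²)^(3/2)) + 42537) = √(-104*(-I*(-45 - 60 + 3*100)^(3/2)) + 42537) = √(-104*(-I*(-45 - 60 + 300)^(3/2)) + 42537) = √(-104*(-195*I*√195) + 42537) = √(-(-20280)*I*√195 + 42537) = √(20280*I*√195 + 42537) = √(42537 + 20280*I*√195)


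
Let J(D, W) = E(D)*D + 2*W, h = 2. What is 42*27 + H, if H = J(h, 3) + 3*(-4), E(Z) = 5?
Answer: 1138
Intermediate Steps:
J(D, W) = 2*W + 5*D (J(D, W) = 5*D + 2*W = 2*W + 5*D)
H = 4 (H = (2*3 + 5*2) + 3*(-4) = (6 + 10) - 12 = 16 - 12 = 4)
42*27 + H = 42*27 + 4 = 1134 + 4 = 1138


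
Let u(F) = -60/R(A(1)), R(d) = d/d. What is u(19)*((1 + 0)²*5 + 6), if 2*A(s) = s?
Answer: -660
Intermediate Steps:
A(s) = s/2
R(d) = 1
u(F) = -60 (u(F) = -60/1 = -60*1 = -60)
u(19)*((1 + 0)²*5 + 6) = -60*((1 + 0)²*5 + 6) = -60*(1²*5 + 6) = -60*(1*5 + 6) = -60*(5 + 6) = -60*11 = -660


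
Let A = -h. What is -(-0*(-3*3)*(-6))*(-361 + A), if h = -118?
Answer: 0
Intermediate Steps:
A = 118 (A = -1*(-118) = 118)
-(-0*(-3*3)*(-6))*(-361 + A) = -(-0*(-3*3)*(-6))*(-361 + 118) = -(-0*(-9)*(-6))*(-243) = -(-0*(-6))*(-243) = -(-1*0)*(-243) = -0*(-243) = -1*0 = 0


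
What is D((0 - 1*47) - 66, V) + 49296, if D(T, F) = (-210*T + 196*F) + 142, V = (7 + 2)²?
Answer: 89044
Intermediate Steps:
V = 81 (V = 9² = 81)
D(T, F) = 142 - 210*T + 196*F
D((0 - 1*47) - 66, V) + 49296 = (142 - 210*((0 - 1*47) - 66) + 196*81) + 49296 = (142 - 210*((0 - 47) - 66) + 15876) + 49296 = (142 - 210*(-47 - 66) + 15876) + 49296 = (142 - 210*(-113) + 15876) + 49296 = (142 + 23730 + 15876) + 49296 = 39748 + 49296 = 89044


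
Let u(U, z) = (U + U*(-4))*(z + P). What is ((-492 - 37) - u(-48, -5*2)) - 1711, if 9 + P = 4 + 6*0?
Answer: -80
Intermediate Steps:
P = -5 (P = -9 + (4 + 6*0) = -9 + (4 + 0) = -9 + 4 = -5)
u(U, z) = -3*U*(-5 + z) (u(U, z) = (U + U*(-4))*(z - 5) = (U - 4*U)*(-5 + z) = (-3*U)*(-5 + z) = -3*U*(-5 + z))
((-492 - 37) - u(-48, -5*2)) - 1711 = ((-492 - 37) - 3*(-48)*(5 - (-5)*2)) - 1711 = (-529 - 3*(-48)*(5 - 1*(-10))) - 1711 = (-529 - 3*(-48)*(5 + 10)) - 1711 = (-529 - 3*(-48)*15) - 1711 = (-529 - 1*(-2160)) - 1711 = (-529 + 2160) - 1711 = 1631 - 1711 = -80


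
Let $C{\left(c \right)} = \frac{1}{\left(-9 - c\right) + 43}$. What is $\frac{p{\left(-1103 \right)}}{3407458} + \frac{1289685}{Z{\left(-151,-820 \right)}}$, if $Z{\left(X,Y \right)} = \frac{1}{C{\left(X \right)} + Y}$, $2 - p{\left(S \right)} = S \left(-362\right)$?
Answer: $- \frac{66664845683613781}{63037973} \approx -1.0575 \cdot 10^{9}$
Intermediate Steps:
$p{\left(S \right)} = 2 + 362 S$ ($p{\left(S \right)} = 2 - S \left(-362\right) = 2 - - 362 S = 2 + 362 S$)
$C{\left(c \right)} = \frac{1}{34 - c}$
$Z{\left(X,Y \right)} = \frac{1}{Y - \frac{1}{-34 + X}}$ ($Z{\left(X,Y \right)} = \frac{1}{- \frac{1}{-34 + X} + Y} = \frac{1}{Y - \frac{1}{-34 + X}}$)
$\frac{p{\left(-1103 \right)}}{3407458} + \frac{1289685}{Z{\left(-151,-820 \right)}} = \frac{2 + 362 \left(-1103\right)}{3407458} + \frac{1289685}{\frac{1}{-1 - 820 \left(-34 - 151\right)} \left(-34 - 151\right)} = \left(2 - 399286\right) \frac{1}{3407458} + \frac{1289685}{\frac{1}{-1 - -151700} \left(-185\right)} = \left(-399284\right) \frac{1}{3407458} + \frac{1289685}{\frac{1}{-1 + 151700} \left(-185\right)} = - \frac{199642}{1703729} + \frac{1289685}{\frac{1}{151699} \left(-185\right)} = - \frac{199642}{1703729} + \frac{1289685}{- \frac{185}{151699}} = - \frac{199642}{1703729} + 1289685 \left(- \frac{151699}{185}\right) = - \frac{199642}{1703729} - \frac{39128784963}{37} = - \frac{66664845683613781}{63037973}$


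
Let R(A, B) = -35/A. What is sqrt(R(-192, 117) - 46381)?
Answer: 13*I*sqrt(158079)/24 ≈ 215.36*I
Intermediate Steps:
sqrt(R(-192, 117) - 46381) = sqrt(-35/(-192) - 46381) = sqrt(-35*(-1/192) - 46381) = sqrt(35/192 - 46381) = sqrt(-8905117/192) = 13*I*sqrt(158079)/24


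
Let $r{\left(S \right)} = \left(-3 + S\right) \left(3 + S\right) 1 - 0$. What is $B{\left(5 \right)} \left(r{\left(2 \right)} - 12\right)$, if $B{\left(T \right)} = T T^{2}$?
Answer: $-2125$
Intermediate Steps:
$B{\left(T \right)} = T^{3}$
$r{\left(S \right)} = \left(-3 + S\right) \left(3 + S\right)$ ($r{\left(S \right)} = \left(-3 + S\right) \left(3 + S\right) + 0 = \left(-3 + S\right) \left(3 + S\right)$)
$B{\left(5 \right)} \left(r{\left(2 \right)} - 12\right) = 5^{3} \left(\left(-9 + 2^{2}\right) - 12\right) = 125 \left(\left(-9 + 4\right) - 12\right) = 125 \left(-5 - 12\right) = 125 \left(-17\right) = -2125$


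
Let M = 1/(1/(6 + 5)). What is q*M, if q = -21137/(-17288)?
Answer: 232507/17288 ≈ 13.449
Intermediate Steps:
q = 21137/17288 (q = -21137*(-1/17288) = 21137/17288 ≈ 1.2226)
M = 11 (M = 1/(1/11) = 11)
q*M = (21137/17288)*11 = 232507/17288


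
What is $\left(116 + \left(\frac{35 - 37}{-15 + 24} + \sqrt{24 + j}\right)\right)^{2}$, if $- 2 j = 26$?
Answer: $\frac{1086655}{81} + \frac{2084 \sqrt{11}}{9} \approx 14183.0$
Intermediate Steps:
$j = -13$ ($j = \left(- \frac{1}{2}\right) 26 = -13$)
$\left(116 + \left(\frac{35 - 37}{-15 + 24} + \sqrt{24 + j}\right)\right)^{2} = \left(116 + \left(\frac{35 - 37}{-15 + 24} + \sqrt{24 - 13}\right)\right)^{2} = \left(116 + \left(- \frac{2}{9} + \sqrt{11}\right)\right)^{2} = \left(116 + \left(\left(-2\right) \frac{1}{9} + \sqrt{11}\right)\right)^{2} = \left(116 - \left(\frac{2}{9} - \sqrt{11}\right)\right)^{2} = \left(\frac{1042}{9} + \sqrt{11}\right)^{2}$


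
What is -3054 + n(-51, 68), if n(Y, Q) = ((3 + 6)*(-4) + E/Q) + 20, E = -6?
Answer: -104383/34 ≈ -3070.1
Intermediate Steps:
n(Y, Q) = -16 - 6/Q (n(Y, Q) = ((3 + 6)*(-4) - 6/Q) + 20 = (9*(-4) - 6/Q) + 20 = (-36 - 6/Q) + 20 = -16 - 6/Q)
-3054 + n(-51, 68) = -3054 + (-16 - 6/68) = -3054 + (-16 - 6*1/68) = -3054 + (-16 - 3/34) = -3054 - 547/34 = -104383/34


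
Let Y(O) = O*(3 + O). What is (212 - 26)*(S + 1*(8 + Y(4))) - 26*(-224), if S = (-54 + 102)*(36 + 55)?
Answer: 824968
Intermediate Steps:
S = 4368 (S = 48*91 = 4368)
(212 - 26)*(S + 1*(8 + Y(4))) - 26*(-224) = (212 - 26)*(4368 + 1*(8 + 4*(3 + 4))) - 26*(-224) = 186*(4368 + 1*(8 + 4*7)) + 5824 = 186*(4368 + 1*(8 + 28)) + 5824 = 186*(4368 + 1*36) + 5824 = 186*(4368 + 36) + 5824 = 186*4404 + 5824 = 819144 + 5824 = 824968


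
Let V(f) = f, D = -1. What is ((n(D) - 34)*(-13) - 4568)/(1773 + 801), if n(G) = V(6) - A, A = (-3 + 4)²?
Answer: -127/78 ≈ -1.6282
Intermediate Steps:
A = 1 (A = 1² = 1)
n(G) = 5 (n(G) = 6 - 1*1 = 6 - 1 = 5)
((n(D) - 34)*(-13) - 4568)/(1773 + 801) = ((5 - 34)*(-13) - 4568)/(1773 + 801) = (-29*(-13) - 4568)/2574 = (377 - 4568)*(1/2574) = -4191*1/2574 = -127/78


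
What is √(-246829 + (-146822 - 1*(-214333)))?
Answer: I*√179318 ≈ 423.46*I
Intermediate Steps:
√(-246829 + (-146822 - 1*(-214333))) = √(-246829 + (-146822 + 214333)) = √(-246829 + 67511) = √(-179318) = I*√179318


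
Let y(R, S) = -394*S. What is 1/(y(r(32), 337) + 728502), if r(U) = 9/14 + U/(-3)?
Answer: 1/595724 ≈ 1.6786e-6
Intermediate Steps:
r(U) = 9/14 - U/3 (r(U) = 9*(1/14) + U*(-⅓) = 9/14 - U/3)
1/(y(r(32), 337) + 728502) = 1/(-394*337 + 728502) = 1/(-132778 + 728502) = 1/595724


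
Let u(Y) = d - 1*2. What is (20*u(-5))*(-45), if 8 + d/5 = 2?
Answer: 28800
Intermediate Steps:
d = -30 (d = -40 + 5*2 = -40 + 10 = -30)
u(Y) = -32 (u(Y) = -30 - 1*2 = -30 - 2 = -32)
(20*u(-5))*(-45) = (20*(-32))*(-45) = -640*(-45) = 28800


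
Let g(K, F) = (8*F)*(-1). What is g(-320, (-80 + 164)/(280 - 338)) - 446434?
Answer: -12946250/29 ≈ -4.4642e+5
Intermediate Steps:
g(K, F) = -8*F
g(-320, (-80 + 164)/(280 - 338)) - 446434 = -8*(-80 + 164)/(280 - 338) - 446434 = -672/(-58) - 446434 = -672*(-1)/58 - 446434 = -8*(-42/29) - 446434 = 336/29 - 446434 = -12946250/29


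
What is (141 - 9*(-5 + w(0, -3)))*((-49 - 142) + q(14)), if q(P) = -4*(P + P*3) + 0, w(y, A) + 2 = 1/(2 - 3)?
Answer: -88395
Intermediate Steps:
w(y, A) = -3 (w(y, A) = -2 + 1/(2 - 3) = -2 + 1/(-1) = -2 - 1 = -3)
q(P) = -16*P (q(P) = -4*(P + 3*P) + 0 = -16*P + 0 = -16*P)
(141 - 9*(-5 + w(0, -3)))*((-49 - 142) + q(14)) = (141 - 9*(-5 - 3))*((-49 - 142) - 16*14) = (141 - 9*(-8))*(-191 - 224) = (141 + 72)*(-415) = 213*(-415) = -88395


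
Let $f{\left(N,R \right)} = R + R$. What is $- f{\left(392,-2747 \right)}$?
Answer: $5494$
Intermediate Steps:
$f{\left(N,R \right)} = 2 R$
$- f{\left(392,-2747 \right)} = - 2 \left(-2747\right) = \left(-1\right) \left(-5494\right) = 5494$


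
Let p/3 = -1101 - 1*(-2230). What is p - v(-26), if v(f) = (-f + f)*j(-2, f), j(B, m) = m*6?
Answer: 3387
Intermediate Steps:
j(B, m) = 6*m
p = 3387 (p = 3*(-1101 - 1*(-2230)) = 3*(-1101 + 2230) = 3*1129 = 3387)
v(f) = 0 (v(f) = (-f + f)*(6*f) = 0*(6*f) = 0)
p - v(-26) = 3387 - 1*0 = 3387 + 0 = 3387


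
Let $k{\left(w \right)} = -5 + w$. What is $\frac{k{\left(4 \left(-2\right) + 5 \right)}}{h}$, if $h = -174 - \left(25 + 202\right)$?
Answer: $\frac{8}{401} \approx 0.01995$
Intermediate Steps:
$h = -401$ ($h = -174 - 227 = -401$)
$\frac{k{\left(4 \left(-2\right) + 5 \right)}}{h} = \frac{-5 + \left(4 \left(-2\right) + 5\right)}{-401} = \left(-5 + \left(-8 + 5\right)\right) \left(- \frac{1}{401}\right) = \left(-5 - 3\right) \left(- \frac{1}{401}\right) = \left(-8\right) \left(- \frac{1}{401}\right) = \frac{8}{401}$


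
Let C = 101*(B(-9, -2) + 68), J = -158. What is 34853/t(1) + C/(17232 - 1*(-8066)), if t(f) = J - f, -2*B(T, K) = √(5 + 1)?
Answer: -440309591/2011191 - 101*√6/50596 ≈ -218.93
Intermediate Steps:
B(T, K) = -√6/2 (B(T, K) = -√(5 + 1)/2 = -√6/2)
t(f) = -158 - f
C = 6868 - 101*√6/2 (C = 101*(-√6/2 + 68) = 101*(68 - √6/2) = 6868 - 101*√6/2 ≈ 6744.3)
34853/t(1) + C/(17232 - 1*(-8066)) = 34853/(-158 - 1*1) + (6868 - 101*√6/2)/(17232 - 1*(-8066)) = 34853/(-158 - 1) + (6868 - 101*√6/2)/(17232 + 8066) = 34853/(-159) + (6868 - 101*√6/2)/25298 = 34853*(-1/159) + (6868 - 101*√6/2)*(1/25298) = -34853/159 + (3434/12649 - 101*√6/50596) = -440309591/2011191 - 101*√6/50596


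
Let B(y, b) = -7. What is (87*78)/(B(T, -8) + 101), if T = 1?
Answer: 3393/47 ≈ 72.192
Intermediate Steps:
(87*78)/(B(T, -8) + 101) = (87*78)/(-7 + 101) = 6786/94 = 6786*(1/94) = 3393/47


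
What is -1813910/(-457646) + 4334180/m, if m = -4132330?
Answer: 39372532643/13508173537 ≈ 2.9147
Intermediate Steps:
-1813910/(-457646) + 4334180/m = -1813910/(-457646) + 4334180/(-4132330) = -1813910*(-1/457646) + 4334180*(-1/4132330) = 129565/32689 - 433418/413233 = 39372532643/13508173537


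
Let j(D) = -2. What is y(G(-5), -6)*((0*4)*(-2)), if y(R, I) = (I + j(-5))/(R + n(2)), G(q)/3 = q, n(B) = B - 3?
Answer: 0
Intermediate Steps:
n(B) = -3 + B
G(q) = 3*q
y(R, I) = (-2 + I)/(-1 + R) (y(R, I) = (I - 2)/(R + (-3 + 2)) = (-2 + I)/(R - 1) = (-2 + I)/(-1 + R))
y(G(-5), -6)*((0*4)*(-2)) = ((-2 - 6)/(-1 + 3*(-5)))*((0*4)*(-2)) = (-8/(-1 - 15))*(0*(-2)) = (-8/(-16))*0 = -1/16*(-8)*0 = (½)*0 = 0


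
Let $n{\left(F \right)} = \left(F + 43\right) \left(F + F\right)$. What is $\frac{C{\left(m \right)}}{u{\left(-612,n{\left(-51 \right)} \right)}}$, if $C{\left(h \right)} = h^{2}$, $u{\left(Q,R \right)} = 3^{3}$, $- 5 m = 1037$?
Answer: $\frac{1075369}{675} \approx 1593.1$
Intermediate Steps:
$m = - \frac{1037}{5}$ ($m = \left(- \frac{1}{5}\right) 1037 = - \frac{1037}{5} \approx -207.4$)
$n{\left(F \right)} = 2 F \left(43 + F\right)$ ($n{\left(F \right)} = \left(43 + F\right) 2 F = 2 F \left(43 + F\right)$)
$u{\left(Q,R \right)} = 27$
$\frac{C{\left(m \right)}}{u{\left(-612,n{\left(-51 \right)} \right)}} = \frac{\left(- \frac{1037}{5}\right)^{2}}{27} = \frac{1075369}{25} \cdot \frac{1}{27} = \frac{1075369}{675}$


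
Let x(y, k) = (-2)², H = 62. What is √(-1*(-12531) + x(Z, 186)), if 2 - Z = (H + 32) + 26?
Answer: √12535 ≈ 111.96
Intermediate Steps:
Z = -118 (Z = 2 - ((62 + 32) + 26) = 2 - (94 + 26) = 2 - 1*120 = 2 - 120 = -118)
x(y, k) = 4
√(-1*(-12531) + x(Z, 186)) = √(-1*(-12531) + 4) = √(12531 + 4) = √12535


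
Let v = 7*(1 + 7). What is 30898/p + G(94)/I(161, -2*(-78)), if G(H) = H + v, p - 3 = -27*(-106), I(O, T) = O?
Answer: 5404328/461265 ≈ 11.716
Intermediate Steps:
p = 2865 (p = 3 - 27*(-106) = 3 + 2862 = 2865)
v = 56 (v = 7*8 = 56)
G(H) = 56 + H (G(H) = H + 56 = 56 + H)
30898/p + G(94)/I(161, -2*(-78)) = 30898/2865 + (56 + 94)/161 = 30898*(1/2865) + 150*(1/161) = 30898/2865 + 150/161 = 5404328/461265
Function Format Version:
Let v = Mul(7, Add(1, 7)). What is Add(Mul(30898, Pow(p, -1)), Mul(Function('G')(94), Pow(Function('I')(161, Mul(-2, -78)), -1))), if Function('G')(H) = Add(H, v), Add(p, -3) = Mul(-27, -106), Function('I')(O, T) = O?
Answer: Rational(5404328, 461265) ≈ 11.716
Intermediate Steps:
p = 2865 (p = Add(3, Mul(-27, -106)) = Add(3, 2862) = 2865)
v = 56 (v = Mul(7, 8) = 56)
Function('G')(H) = Add(56, H) (Function('G')(H) = Add(H, 56) = Add(56, H))
Add(Mul(30898, Pow(p, -1)), Mul(Function('G')(94), Pow(Function('I')(161, Mul(-2, -78)), -1))) = Add(Mul(30898, Pow(2865, -1)), Mul(Add(56, 94), Pow(161, -1))) = Add(Mul(30898, Rational(1, 2865)), Mul(150, Rational(1, 161))) = Add(Rational(30898, 2865), Rational(150, 161)) = Rational(5404328, 461265)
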